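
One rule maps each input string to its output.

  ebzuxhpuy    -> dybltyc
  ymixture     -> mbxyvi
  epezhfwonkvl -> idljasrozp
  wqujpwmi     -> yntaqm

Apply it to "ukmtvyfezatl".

In each case the input is transformed by: shift every letter 4 places forward in the alphabet (wrapping around), then delete the first 2 characters.
Starting from "ukmtvyfezatl": after the first operation, "yoqxzcjidexp"; after the second, "qxzcjidexp".

qxzcjidexp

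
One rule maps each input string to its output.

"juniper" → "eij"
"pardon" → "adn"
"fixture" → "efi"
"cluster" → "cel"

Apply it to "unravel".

ael

The pattern: sort the characters into alphabetical order, then keep only the first 3 characters.
"unravel" → "aelnruv" → "ael".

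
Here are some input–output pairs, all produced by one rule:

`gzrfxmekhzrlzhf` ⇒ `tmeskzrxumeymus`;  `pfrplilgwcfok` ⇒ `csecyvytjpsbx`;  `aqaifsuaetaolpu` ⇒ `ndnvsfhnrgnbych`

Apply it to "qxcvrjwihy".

dkpiewjvul

What's happening: shift every letter 13 places forward in the alphabet (wrapping around) — i.e. ROT13.
For "qxcvrjwihy" the result is "dkpiewjvul".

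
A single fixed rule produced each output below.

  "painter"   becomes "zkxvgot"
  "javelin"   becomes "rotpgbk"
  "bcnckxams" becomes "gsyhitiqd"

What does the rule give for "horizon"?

Looking at the pairs, the operation is to shift every letter 6 places forward in the alphabet (wrapping around), then move the last 3 characters to the front (rotate right by 3).
"horizon" → "nuxofut" → "futnuxo".
(Check on "bcnckxams": → "hitiqdgsy" → "gsyhitiqd" ✓)

futnuxo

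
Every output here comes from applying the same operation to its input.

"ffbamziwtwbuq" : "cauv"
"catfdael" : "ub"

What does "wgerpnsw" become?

fo

What's happening: shift every letter 1 place forward in the alphabet (wrapping around), then keep one character in every 3, starting at position 3 (positions 3rd, 6th, 9th, ...).
On "wgerpnsw": the first step gives "xhfsqotx", and the second then gives "fo".
(Check on "ffbamziwtwbuq": → "ggcbnajxuxcvr" → "cauv" ✓)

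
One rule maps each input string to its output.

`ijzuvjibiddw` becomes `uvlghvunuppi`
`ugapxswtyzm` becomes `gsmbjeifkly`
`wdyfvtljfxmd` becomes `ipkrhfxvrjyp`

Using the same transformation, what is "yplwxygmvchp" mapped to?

The pattern: shift every letter 12 places forward in the alphabet (wrapping around).
On "yplwxygmvchp" that produces "kbxijksyhotb".

kbxijksyhotb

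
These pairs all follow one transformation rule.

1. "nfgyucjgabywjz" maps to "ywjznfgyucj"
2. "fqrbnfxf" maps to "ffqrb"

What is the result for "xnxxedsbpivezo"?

vezoxnxxeds

What's happening: swap the front and back halves of the string, then delete the first 3 characters.
Starting from "xnxxedsbpivezo": after the first operation, "bpivezoxnxxeds"; after the second, "vezoxnxxeds".
(Check on "fqrbnfxf": → "nfxffqrb" → "ffqrb" ✓)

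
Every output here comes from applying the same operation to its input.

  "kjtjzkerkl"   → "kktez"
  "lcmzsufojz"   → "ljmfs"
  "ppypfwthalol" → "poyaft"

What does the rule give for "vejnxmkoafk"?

Each output is the input with this applied: keep every other character starting from the first (positions 1st, 3rd, 5th, ...), then take characters alternately from the front and the back (1st, last, 2nd, 2nd-last, ...).
Applying that to "vejnxmkoafk" gives "vkjaxk".

vkjaxk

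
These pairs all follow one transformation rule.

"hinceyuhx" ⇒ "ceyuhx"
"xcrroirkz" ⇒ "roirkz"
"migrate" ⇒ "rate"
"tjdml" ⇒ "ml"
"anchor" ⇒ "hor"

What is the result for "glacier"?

cier

In each case the input is transformed by: delete the first 3 characters.
Doing the same to "glacier": "cier".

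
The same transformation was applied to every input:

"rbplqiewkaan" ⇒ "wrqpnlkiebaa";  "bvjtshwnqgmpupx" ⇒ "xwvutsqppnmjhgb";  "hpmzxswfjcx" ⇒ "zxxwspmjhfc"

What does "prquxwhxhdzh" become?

Rule — sort the characters into reverse alphabetical order.
On "prquxwhxhdzh" that produces "zxxwurqphhhd".

zxxwurqphhhd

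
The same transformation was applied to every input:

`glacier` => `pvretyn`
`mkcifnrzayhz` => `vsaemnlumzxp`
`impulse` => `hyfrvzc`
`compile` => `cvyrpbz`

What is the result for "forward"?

jneqsbe

In each case the input is transformed by: shift every letter 13 places forward in the alphabet (wrapping around) — i.e. ROT13, then move the first 3 characters to the end (rotate left by 3).
On "forward" that produces "jneqsbe".
(Check on "impulse": → "vzchyfr" → "hyfrvzc" ✓)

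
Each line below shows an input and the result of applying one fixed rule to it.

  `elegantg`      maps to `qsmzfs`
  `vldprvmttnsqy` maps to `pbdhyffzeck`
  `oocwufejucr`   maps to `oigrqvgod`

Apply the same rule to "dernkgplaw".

The pattern: shift every letter 12 places forward in the alphabet (wrapping around), then delete the first 2 characters.
Applying both steps to "dernkgplaw": "pqdzwsbxmi", then "dzwsbxmi".

dzwsbxmi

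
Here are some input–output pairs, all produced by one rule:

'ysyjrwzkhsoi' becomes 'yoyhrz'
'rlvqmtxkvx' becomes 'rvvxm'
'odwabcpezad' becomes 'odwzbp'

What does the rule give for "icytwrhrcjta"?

itycwh

Looking at the pairs, the operation is to keep every other character starting from the first (positions 1st, 3rd, 5th, ...), then take characters alternately from the front and the back (1st, last, 2nd, 2nd-last, ...).
On "icytwrhrcjta": the first step gives "iywhct", and the second then gives "itycwh".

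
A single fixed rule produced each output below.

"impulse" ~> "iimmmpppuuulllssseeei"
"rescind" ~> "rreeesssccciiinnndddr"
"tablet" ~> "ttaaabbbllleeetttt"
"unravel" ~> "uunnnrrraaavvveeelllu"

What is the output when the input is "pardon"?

The transformation: repeat every character 3 times, then move the first character to the end.
Working it through for "pardon": intermediate "pppaaarrrdddooonnn", final "ppaaarrrdddooonnnp".

ppaaarrrdddooonnnp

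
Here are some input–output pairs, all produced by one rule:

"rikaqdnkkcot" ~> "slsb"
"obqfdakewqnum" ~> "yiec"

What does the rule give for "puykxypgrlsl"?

The transformation: shift every letter 8 places forward in the alphabet (wrapping around), then keep one character in every 3, starting at position 3 (positions 3rd, 6th, 9th, ...).
On "puykxypgrlsl": the first step gives "xcgsfgxoztat", and the second then gives "ggzt".
(Check on "rikaqdnkkcot": → "zqsiylvsskwb" → "slsb" ✓)

ggzt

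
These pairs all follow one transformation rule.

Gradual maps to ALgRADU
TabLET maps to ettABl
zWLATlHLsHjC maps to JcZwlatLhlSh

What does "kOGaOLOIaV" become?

Looking at the pairs, the operation is to move the last 2 characters to the front (rotate right by 2), then flip the case of every letter.
On "kOGaOLOIaV": the first step gives "aVkOGaOLOI", and the second then gives "AvKogAoloi".

AvKogAoloi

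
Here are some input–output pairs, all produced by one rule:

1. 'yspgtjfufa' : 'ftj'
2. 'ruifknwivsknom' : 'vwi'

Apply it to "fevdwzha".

In each case the input is transformed by: take characters alternately from the front and the back (1st, last, 2nd, 2nd-last, ...), then keep only the last 3 characters.
For "fevdwzha", step one produces "faehvzdw"; step two turns that into "zdw".
(Check on "yspgtjfufa": → "yasfpugftj" → "ftj" ✓)

zdw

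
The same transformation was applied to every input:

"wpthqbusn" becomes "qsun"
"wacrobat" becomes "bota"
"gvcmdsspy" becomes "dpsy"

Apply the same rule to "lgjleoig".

Looking at the pairs, the operation is to swap each adjacent pair of characters (1↔2, 3↔4, ...), then keep only the last 4 characters.
For "lgjleoig", step one produces "glljoegi"; step two turns that into "oegi".

oegi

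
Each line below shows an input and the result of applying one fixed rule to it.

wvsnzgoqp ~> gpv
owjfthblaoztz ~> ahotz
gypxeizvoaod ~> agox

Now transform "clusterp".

The rule is to sort the characters into alphabetical order, then keep one character in every 3, starting at position 1 (positions 1st, 4th, 7th, ...).
For "clusterp", step one produces "celprstu"; step two turns that into "cpt".

cpt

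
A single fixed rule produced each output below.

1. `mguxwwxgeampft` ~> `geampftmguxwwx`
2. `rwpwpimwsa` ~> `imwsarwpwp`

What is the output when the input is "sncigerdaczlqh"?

Looking at the pairs, the operation is to swap the front and back halves of the string.
So "sncigerdaczlqh" becomes "daczlqhsnciger".

daczlqhsnciger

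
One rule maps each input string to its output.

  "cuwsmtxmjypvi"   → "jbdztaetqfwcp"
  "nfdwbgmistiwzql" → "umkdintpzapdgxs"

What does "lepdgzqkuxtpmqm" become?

The rule is to shift every letter 7 places forward in the alphabet (wrapping around).
Applying that to "lepdgzqkuxtpmqm" gives "slwkngxrbeawtxt".

slwkngxrbeawtxt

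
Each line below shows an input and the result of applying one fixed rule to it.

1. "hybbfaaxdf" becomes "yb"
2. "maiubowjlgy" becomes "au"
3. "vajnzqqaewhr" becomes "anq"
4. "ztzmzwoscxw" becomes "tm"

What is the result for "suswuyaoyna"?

uw

The rule is to keep every other character starting from the second (positions 2nd, 4th, 6th, ...), then delete the last 3 characters.
Applying that to "suswuyaoyna" gives "uw".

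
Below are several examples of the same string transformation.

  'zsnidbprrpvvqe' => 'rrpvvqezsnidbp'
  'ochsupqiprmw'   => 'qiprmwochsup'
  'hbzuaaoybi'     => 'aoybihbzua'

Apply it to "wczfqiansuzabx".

nsuzabxwczfqia

The rule is to swap the front and back halves of the string.
So "wczfqiansuzabx" becomes "nsuzabxwczfqia".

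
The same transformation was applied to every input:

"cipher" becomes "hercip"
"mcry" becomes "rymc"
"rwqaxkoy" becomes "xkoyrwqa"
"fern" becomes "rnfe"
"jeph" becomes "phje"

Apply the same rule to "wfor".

orwf

Rule — swap the front and back halves of the string.
"wfor" → "orwf".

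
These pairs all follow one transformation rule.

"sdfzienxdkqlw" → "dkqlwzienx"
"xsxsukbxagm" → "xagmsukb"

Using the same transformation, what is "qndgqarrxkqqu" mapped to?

The transformation: delete the first 3 characters, then swap the front and back halves of the string.
Applying both steps to "qndgqarrxkqqu": "gqarrxkqqu", then "xkqqugqarr".

xkqqugqarr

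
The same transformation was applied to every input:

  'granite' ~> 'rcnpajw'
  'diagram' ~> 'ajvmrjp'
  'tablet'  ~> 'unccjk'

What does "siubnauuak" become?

djtbrdkwjd

Rule — move the last 3 characters to the front (rotate right by 3), then shift every letter 9 places forward in the alphabet (wrapping around).
Applying both steps to "siubnauuak": "uaksiubnau", then "djtbrdkwjd".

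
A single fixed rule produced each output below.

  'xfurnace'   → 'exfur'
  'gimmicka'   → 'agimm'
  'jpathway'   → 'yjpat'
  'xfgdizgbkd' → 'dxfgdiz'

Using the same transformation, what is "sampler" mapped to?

Looking at the pairs, the operation is to move the last character to the front, then delete the last 3 characters.
"sampler" → "rsam".

rsam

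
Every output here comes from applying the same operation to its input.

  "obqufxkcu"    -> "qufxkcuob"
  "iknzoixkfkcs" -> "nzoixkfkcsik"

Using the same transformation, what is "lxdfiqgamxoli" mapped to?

What's happening: move the first 2 characters to the end (rotate left by 2).
Applying that to "lxdfiqgamxoli" gives "dfiqgamxolilx".

dfiqgamxolilx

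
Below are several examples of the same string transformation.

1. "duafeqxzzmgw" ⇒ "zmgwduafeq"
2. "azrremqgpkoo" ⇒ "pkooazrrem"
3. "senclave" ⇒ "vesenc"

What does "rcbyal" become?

What's happening: swap the front and back halves of the string, then delete the first 2 characters.
Starting from "rcbyal": after the first operation, "yalrcb"; after the second, "lrcb".

lrcb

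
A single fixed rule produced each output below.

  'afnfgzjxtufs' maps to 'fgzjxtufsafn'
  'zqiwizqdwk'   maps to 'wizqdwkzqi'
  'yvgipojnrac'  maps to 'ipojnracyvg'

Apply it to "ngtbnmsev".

bnmsevngt

Each output is the input with this applied: move the first 3 characters to the end (rotate left by 3).
"ngtbnmsev" → "bnmsevngt".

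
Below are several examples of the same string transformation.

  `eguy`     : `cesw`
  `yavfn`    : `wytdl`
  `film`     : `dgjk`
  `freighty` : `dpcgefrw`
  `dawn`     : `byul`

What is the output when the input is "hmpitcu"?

fkngras

In each case the input is transformed by: shift every letter 2 places backward in the alphabet (wrapping around).
"hmpitcu" → "fkngras".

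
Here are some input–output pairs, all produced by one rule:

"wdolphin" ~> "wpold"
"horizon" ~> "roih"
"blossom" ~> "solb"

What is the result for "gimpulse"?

Rule — delete the last 3 characters, then sort the characters into reverse alphabetical order.
"gimpulse" → "gimpu" → "upmig".

upmig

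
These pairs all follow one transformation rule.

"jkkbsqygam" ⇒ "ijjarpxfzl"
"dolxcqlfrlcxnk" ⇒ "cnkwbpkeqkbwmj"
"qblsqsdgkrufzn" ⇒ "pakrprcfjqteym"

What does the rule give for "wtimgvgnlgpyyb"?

The transformation: shift every letter 1 place backward in the alphabet (wrapping around).
On "wtimgvgnlgpyyb" that produces "vshlfufmkfoxxa".

vshlfufmkfoxxa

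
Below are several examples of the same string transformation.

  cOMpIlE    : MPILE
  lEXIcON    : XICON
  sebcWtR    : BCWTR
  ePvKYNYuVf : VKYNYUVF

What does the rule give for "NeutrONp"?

UTRONP

In each case the input is transformed by: delete the first 2 characters, then convert every letter to uppercase.
"NeutrONp" → "utrONp" → "UTRONP".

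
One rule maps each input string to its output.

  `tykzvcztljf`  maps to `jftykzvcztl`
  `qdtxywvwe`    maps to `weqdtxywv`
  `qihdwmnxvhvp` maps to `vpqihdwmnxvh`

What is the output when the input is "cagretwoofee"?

What's happening: move the last 2 characters to the front (rotate right by 2).
For "cagretwoofee" the result is "eecagretwoof".

eecagretwoof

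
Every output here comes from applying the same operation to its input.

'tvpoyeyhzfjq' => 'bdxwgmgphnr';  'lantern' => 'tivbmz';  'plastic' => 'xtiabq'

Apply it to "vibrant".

dqjziv

The pattern: delete the last character, then shift every letter 8 places forward in the alphabet (wrapping around).
Starting from "vibrant": after the first operation, "vibran"; after the second, "dqjziv".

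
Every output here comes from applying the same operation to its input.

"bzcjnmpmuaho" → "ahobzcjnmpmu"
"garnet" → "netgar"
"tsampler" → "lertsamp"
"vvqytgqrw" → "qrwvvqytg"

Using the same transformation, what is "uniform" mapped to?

ormunif

Each output is the input with this applied: move the last 3 characters to the front (rotate right by 3).
"uniform" → "ormunif".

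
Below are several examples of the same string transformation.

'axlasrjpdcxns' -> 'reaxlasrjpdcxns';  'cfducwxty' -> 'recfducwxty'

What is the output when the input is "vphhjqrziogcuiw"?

revphhjqrziogcuiw

The rule is to prepend "re".
On "vphhjqrziogcuiw" that produces "revphhjqrziogcuiw".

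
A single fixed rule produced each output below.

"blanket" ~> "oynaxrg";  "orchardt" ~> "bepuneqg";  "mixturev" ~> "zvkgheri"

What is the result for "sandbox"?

Looking at the pairs, the operation is to shift every letter 13 places forward in the alphabet (wrapping around) — i.e. ROT13.
"sandbox" → "fnaqobk".

fnaqobk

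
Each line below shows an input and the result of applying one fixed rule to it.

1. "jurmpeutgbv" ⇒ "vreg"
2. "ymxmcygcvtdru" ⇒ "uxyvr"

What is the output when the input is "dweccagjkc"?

ceak

In each case the input is transformed by: move the last character to the front, then keep one character in every 3, starting at position 1 (positions 1st, 4th, 7th, ...).
On "dweccagjkc": the first step gives "cdweccagjk", and the second then gives "ceak".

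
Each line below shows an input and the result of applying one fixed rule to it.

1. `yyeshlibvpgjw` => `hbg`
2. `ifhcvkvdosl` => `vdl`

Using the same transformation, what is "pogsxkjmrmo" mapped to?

xmo

The rule is to keep one character in every 3, starting at position 2 (positions 2nd, 5th, 8th, ...), then delete the first character.
Working it through for "pogsxkjmrmo": intermediate "oxmo", final "xmo".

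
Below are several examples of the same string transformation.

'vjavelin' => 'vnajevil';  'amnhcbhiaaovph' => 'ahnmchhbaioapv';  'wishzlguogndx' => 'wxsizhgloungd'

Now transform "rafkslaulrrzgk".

rkfaskallurrgz

What's happening: move the last character to the front, then swap each adjacent pair of characters (1↔2, 3↔4, ...).
Starting from "rafkslaulrrzgk": after the first operation, "krafkslaulrrzg"; after the second, "rkfaskallurrgz".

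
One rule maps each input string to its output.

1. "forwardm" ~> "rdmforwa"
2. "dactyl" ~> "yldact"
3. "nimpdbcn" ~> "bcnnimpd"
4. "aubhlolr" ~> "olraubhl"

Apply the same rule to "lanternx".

rnxlante

The rule is to move the first character to the end, then swap the front and back halves of the string.
Applying both steps to "lanternx": "anternxl", then "rnxlante".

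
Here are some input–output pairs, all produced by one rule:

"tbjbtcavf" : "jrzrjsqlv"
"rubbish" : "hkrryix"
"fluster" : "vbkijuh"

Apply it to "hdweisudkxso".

xtmuyiktanie

Looking at the pairs, the operation is to shift every letter 10 places backward in the alphabet (wrapping around).
"hdweisudkxso" → "xtmuyiktanie".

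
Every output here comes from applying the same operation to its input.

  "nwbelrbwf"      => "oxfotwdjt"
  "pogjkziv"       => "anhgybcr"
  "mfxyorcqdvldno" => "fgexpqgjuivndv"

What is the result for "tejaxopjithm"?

The rule is to shift every letter 8 places backward in the alphabet (wrapping around), then move the last 2 characters to the front (rotate right by 2).
For "tejaxopjithm" the result is "zelwbspghbal".

zelwbspghbal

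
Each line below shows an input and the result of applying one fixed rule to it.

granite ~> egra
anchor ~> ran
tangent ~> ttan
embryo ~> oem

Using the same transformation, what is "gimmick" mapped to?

The transformation: move the last character to the front, then delete the last 3 characters.
So "gimmick" becomes "kgim".

kgim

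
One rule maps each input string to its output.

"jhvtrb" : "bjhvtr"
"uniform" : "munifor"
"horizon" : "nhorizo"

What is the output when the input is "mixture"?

The rule is to move the last character to the front.
So "mixture" becomes "emixtur".

emixtur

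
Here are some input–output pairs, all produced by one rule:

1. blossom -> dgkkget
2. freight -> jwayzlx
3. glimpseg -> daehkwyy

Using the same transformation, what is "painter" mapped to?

saflwjh

In each case the input is transformed by: shift every letter 8 places backward in the alphabet (wrapping around), then move the first character to the end.
So "painter" becomes "saflwjh".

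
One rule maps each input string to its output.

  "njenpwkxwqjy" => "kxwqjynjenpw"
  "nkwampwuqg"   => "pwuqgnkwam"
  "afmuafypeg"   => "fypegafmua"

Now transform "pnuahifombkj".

The transformation: swap the front and back halves of the string.
So "pnuahifombkj" becomes "fombkjpnuahi".

fombkjpnuahi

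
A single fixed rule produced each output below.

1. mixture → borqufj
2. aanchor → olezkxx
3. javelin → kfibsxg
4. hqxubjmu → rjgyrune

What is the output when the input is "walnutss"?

ppqrkixt

Looking at the pairs, the operation is to reverse the string, then shift every letter 3 places backward in the alphabet (wrapping around).
Starting from "walnutss": after the first operation, "sstunlaw"; after the second, "ppqrkixt".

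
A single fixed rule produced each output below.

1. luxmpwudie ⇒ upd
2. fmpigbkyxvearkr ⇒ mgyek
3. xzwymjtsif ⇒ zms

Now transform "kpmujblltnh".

The transformation: keep one character in every 3, starting at position 2 (positions 2nd, 5th, 8th, ...).
Applying that to "kpmujblltnh" gives "pjlh".

pjlh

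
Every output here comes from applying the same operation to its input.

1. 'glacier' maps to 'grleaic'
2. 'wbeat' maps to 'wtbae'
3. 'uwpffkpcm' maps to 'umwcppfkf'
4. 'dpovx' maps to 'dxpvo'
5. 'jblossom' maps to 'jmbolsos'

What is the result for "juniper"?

Each output is the input with this applied: take characters alternately from the front and the back (1st, last, 2nd, 2nd-last, ...).
Doing the same to "juniper": "jruenpi".

jruenpi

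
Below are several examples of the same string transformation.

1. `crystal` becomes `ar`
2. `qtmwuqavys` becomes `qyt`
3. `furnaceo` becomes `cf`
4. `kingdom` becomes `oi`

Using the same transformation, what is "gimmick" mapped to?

In each case the input is transformed by: move the first 3 characters to the end (rotate left by 3), then keep one character in every 3, starting at position 3 (positions 3rd, 6th, 9th, ...).
"gimmick" → "mickgim" → "ci".
(Check on "furnaceo": → "naceofur" → "cf" ✓)

ci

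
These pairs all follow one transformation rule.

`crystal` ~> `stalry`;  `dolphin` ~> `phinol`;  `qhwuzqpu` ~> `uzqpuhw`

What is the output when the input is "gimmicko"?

mickoim

The rule is to delete the first character, then move the first 2 characters to the end (rotate left by 2).
For "gimmicko", step one produces "immicko"; step two turns that into "mickoim".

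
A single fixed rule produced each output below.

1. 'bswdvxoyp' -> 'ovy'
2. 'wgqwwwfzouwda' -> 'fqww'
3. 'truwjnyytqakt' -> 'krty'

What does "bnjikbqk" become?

In each case the input is transformed by: sort the characters into alphabetical order, then keep one character in every 3, starting at position 3 (positions 3rd, 6th, 9th, ...).
So "bnjikbqk" becomes "ik".

ik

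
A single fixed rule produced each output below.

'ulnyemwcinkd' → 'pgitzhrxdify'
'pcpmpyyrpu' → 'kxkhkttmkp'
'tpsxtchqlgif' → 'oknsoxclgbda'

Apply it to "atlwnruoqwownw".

Looking at the pairs, the operation is to shift every letter 5 places backward in the alphabet (wrapping around).
Applying that to "atlwnruoqwownw" gives "vogrimpjlrjrir".

vogrimpjlrjrir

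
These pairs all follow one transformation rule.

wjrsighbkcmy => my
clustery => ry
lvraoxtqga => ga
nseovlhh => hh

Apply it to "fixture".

Each output is the input with this applied: keep only the last 2 characters.
On "fixture" that produces "re".

re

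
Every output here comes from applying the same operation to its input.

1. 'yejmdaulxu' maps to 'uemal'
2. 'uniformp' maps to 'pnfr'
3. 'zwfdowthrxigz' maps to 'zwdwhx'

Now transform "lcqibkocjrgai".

Looking at the pairs, the operation is to move the last 2 characters to the front (rotate right by 2), then keep every other character starting from the second (positions 2nd, 4th, 6th, ...).
For "lcqibkocjrgai", step one produces "ailcqibkocjrg"; step two turns that into "icikcr".

icikcr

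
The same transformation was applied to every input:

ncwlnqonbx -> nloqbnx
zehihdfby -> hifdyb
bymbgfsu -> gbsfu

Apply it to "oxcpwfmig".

The transformation: delete the first 3 characters, then swap each adjacent pair of characters (1↔2, 3↔4, ...).
Working it through for "oxcpwfmig": intermediate "pwfmig", final "wpmfgi".

wpmfgi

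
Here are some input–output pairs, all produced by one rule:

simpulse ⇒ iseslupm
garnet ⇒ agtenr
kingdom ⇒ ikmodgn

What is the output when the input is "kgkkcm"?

gkmckk

Looking at the pairs, the operation is to move the first 2 characters to the end (rotate left by 2), then reverse the string.
For "kgkkcm", step one produces "kkcmkg"; step two turns that into "gkmckk".
(Check on "simpulse": → "mpulsesi" → "iseslupm" ✓)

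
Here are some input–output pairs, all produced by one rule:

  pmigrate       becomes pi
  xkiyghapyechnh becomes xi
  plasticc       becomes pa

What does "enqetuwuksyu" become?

The pattern: keep every other character starting from the first (positions 1st, 3rd, 5th, ...), then keep only the first 2 characters.
Starting from "enqetuwuksyu": after the first operation, "eqtwky"; after the second, "eq".
(Check on "plasticc": → "patc" → "pa" ✓)

eq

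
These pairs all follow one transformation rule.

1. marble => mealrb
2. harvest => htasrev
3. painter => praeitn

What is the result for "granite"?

The transformation: take characters alternately from the front and the back (1st, last, 2nd, 2nd-last, ...).
So "granite" becomes "gertain".

gertain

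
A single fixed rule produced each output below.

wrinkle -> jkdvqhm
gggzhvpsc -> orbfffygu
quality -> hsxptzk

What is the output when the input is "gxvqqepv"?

doufwupp

Each output is the input with this applied: move the last 3 characters to the front (rotate right by 3), then shift every letter 1 place backward in the alphabet (wrapping around).
For "gxvqqepv" the result is "doufwupp".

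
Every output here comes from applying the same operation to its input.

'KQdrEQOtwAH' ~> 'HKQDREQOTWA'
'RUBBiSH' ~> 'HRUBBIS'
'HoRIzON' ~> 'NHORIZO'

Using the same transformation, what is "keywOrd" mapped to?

The transformation: move the last character to the front, then convert every letter to uppercase.
Starting from "keywOrd": after the first operation, "dkeywOr"; after the second, "DKEYWOR".

DKEYWOR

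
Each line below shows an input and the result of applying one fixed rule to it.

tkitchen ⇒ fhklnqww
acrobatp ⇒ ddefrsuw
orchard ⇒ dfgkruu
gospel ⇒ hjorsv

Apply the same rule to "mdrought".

The transformation: shift every letter 3 places forward in the alphabet (wrapping around), then sort the characters into alphabetical order.
"mdrought" → "pgurxjkw" → "gjkpruwx".

gjkpruwx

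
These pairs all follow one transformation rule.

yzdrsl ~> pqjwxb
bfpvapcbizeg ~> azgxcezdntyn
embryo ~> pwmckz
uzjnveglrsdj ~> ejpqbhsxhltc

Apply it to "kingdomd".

Looking at the pairs, the operation is to swap the front and back halves of the string, then shift every letter 2 places backward in the alphabet (wrapping around).
"kingdomd" → "domdking" → "bmkbigle".
(Check on "bfpvapcbizeg": → "cbizegbfpvap" → "azgxcezdntyn" ✓)

bmkbigle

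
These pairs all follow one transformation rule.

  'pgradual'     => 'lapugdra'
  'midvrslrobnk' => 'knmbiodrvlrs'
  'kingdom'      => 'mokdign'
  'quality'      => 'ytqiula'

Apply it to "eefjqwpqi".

Looking at the pairs, the operation is to move the last character to the front, then take characters alternately from the front and the back (1st, last, 2nd, 2nd-last, ...).
For "eefjqwpqi", step one produces "ieefjqwpq"; step two turns that into "iqepewfqj".
(Check on "pgradual": → "lpgradua" → "lapugdra" ✓)

iqepewfqj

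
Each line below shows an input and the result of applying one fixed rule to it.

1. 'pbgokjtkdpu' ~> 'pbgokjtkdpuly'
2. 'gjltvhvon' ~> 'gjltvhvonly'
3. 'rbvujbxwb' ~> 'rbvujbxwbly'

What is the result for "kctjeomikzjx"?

kctjeomikzjxly

Rule — append "ly".
For "kctjeomikzjx" the result is "kctjeomikzjxly".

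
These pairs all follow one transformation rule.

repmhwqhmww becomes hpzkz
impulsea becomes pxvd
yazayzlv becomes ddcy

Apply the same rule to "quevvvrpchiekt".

In each case the input is transformed by: keep every other character starting from the second (positions 2nd, 4th, 6th, ...), then shift every letter 3 places forward in the alphabet (wrapping around).
Starting from "quevvvrpchiekt": after the first operation, "uvvphet"; after the second, "xyyskhw".

xyyskhw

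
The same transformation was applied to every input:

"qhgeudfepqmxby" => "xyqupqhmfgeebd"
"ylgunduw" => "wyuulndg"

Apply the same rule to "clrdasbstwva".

Each output is the input with this applied: sort the characters into reverse alphabetical order, then swap each adjacent pair of characters (1↔2, 3↔4, ...).
Applying that to "clrdasbstwva" gives "vwstrsdlbcaa".
(Check on "qhgeudfepqmxby": → "yxuqqpmhgfeedb" → "xyqupqhmfgeebd" ✓)

vwstrsdlbcaa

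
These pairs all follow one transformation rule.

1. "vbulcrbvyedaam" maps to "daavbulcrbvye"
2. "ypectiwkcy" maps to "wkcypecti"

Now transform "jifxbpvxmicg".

micjifxbpvx

What's happening: delete the last character, then move the last 3 characters to the front (rotate right by 3).
For "jifxbpvxmicg", step one produces "jifxbpvxmic"; step two turns that into "micjifxbpvx".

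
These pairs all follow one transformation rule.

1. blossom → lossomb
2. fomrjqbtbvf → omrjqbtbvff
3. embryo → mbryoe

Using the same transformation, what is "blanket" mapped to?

What's happening: move the first character to the end.
"blanket" → "lanketb".

lanketb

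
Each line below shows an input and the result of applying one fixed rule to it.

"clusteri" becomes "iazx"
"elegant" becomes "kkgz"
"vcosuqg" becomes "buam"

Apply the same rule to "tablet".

zhk

Looking at the pairs, the operation is to shift every letter 6 places forward in the alphabet (wrapping around), then keep every other character starting from the first (positions 1st, 3rd, 5th, ...).
For "tablet", step one produces "zghrkz"; step two turns that into "zhk".
(Check on "elegant": → "krkmgtz" → "kkgz" ✓)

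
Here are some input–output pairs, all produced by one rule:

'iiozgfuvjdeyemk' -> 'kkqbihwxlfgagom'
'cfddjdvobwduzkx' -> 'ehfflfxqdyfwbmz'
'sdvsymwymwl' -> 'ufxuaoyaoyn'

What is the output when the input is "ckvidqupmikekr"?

Looking at the pairs, the operation is to shift every letter 2 places forward in the alphabet (wrapping around).
So "ckvidqupmikekr" becomes "emxkfswrokmgmt".

emxkfswrokmgmt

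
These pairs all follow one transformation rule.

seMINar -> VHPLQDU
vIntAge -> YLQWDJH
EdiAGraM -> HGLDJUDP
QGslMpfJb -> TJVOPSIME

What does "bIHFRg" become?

The pattern: shift every letter 3 places forward in the alphabet (wrapping around), then convert every letter to uppercase.
Applying that to "bIHFRg" gives "ELKIUJ".
(Check on "vIntAge": → "yLqwDjh" → "YLQWDJH" ✓)

ELKIUJ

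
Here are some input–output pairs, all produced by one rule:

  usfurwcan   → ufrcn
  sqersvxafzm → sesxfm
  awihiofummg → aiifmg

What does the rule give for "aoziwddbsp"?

azwds

The rule is to keep every other character starting from the first (positions 1st, 3rd, 5th, ...).
Doing the same to "aoziwddbsp": "azwds".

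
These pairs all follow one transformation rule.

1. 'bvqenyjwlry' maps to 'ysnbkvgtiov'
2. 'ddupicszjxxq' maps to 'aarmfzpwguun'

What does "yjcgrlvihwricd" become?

The pattern: shift every letter 3 places backward in the alphabet (wrapping around).
"yjcgrlvihwricd" → "vgzdoisfetofza".

vgzdoisfetofza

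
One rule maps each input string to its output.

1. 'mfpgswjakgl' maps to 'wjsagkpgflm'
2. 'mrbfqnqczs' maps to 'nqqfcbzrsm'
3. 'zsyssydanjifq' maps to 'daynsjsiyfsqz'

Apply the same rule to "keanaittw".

The rule is to take characters alternately from the front and the back (1st, last, 2nd, 2nd-last, ...), then reverse the string.
Applying both steps to "keanaittw": "kwetatnia", then "aintatewk".

aintatewk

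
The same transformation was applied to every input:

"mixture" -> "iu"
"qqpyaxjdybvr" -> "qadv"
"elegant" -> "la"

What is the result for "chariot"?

hi

The rule is to keep one character in every 3, starting at position 2 (positions 2nd, 5th, 8th, ...).
So "chariot" becomes "hi".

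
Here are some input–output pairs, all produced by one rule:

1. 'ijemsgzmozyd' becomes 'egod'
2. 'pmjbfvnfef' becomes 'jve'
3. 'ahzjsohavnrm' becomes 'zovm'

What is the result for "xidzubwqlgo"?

The transformation: keep one character in every 3, starting at position 3 (positions 3rd, 6th, 9th, ...).
"xidzubwqlgo" → "dbl".

dbl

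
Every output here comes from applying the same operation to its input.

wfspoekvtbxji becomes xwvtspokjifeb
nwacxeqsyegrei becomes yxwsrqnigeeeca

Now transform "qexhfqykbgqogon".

yxqqqoonkhggfeb

The pattern: sort the characters into reverse alphabetical order.
Applying that to "qexhfqykbgqogon" gives "yxqqqoonkhggfeb".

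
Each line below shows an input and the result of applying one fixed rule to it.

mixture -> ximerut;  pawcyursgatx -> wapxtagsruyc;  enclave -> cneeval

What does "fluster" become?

In each case the input is transformed by: move the first 3 characters to the end (rotate left by 3), then reverse the string.
Starting from "fluster": after the first operation, "sterflu"; after the second, "ulfrets".
(Check on "enclave": → "laveenc" → "cneeval" ✓)

ulfrets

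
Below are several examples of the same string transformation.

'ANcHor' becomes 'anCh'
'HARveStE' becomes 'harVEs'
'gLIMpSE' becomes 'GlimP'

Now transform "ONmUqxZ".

Rule — flip the case of every letter, then delete the last 2 characters.
"ONmUqxZ" → "onMuQXz" → "onMuQ".

onMuQ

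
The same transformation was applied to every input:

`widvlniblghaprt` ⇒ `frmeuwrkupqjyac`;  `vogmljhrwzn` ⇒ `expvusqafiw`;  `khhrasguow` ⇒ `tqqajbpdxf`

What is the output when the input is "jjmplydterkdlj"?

The transformation: shift every letter 9 places forward in the alphabet (wrapping around).
Applying that to "jjmplydterkdlj" gives "ssvyuhmcnatmus".

ssvyuhmcnatmus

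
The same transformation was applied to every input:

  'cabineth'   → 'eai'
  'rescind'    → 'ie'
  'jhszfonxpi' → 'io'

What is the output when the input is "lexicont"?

oei

Looking at the pairs, the operation is to move the last 3 characters to the front (rotate right by 3), then keep only the vowels.
Starting from "lexicont": after the first operation, "ontlexic"; after the second, "oei".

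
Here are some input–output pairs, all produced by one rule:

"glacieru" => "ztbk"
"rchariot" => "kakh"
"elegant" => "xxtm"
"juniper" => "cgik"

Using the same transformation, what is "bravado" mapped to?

In each case the input is transformed by: keep every other character starting from the first (positions 1st, 3rd, 5th, ...), then shift every letter 7 places backward in the alphabet (wrapping around).
Applying both steps to "bravado": "baao", then "utth".

utth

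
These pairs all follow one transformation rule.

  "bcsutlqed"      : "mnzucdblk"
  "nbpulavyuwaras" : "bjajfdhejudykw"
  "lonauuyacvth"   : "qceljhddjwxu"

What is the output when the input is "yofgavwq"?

In each case the input is transformed by: shift every letter 9 places forward in the alphabet (wrapping around), then reverse the string.
Applying both steps to "yofgavwq": "hxopjefz", then "zfejpoxh".
(Check on "bcsutlqed": → "klbdcuznm" → "mnzucdblk" ✓)

zfejpoxh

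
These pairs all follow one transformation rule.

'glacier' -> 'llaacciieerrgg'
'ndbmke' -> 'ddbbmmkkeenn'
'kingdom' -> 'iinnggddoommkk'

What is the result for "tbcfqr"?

Rule — double every character, then move the first 2 characters to the end (rotate left by 2).
Working it through for "tbcfqr": intermediate "ttbbccffqqrr", final "bbccffqqrrtt".
(Check on "kingdom": → "kkiinnggddoomm" → "iinnggddoommkk" ✓)

bbccffqqrrtt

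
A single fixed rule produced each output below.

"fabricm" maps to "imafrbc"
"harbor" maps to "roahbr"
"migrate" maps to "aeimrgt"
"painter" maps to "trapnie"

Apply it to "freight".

The pattern: swap each adjacent pair of characters (1↔2, 3↔4, ...), then move the last 2 characters to the front (rotate right by 2).
On "freight": the first step gives "rfiehgt", and the second then gives "gtrfieh".

gtrfieh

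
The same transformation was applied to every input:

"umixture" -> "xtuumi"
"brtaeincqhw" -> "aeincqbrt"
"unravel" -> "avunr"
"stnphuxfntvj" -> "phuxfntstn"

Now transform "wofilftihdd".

ilftihwof

Each output is the input with this applied: delete the last 2 characters, then move the first 3 characters to the end (rotate left by 3).
On "wofilftihdd": the first step gives "wofilftih", and the second then gives "ilftihwof".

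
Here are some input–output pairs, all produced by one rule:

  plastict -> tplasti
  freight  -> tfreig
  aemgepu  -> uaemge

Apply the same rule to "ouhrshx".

Rule — move the last 2 characters to the front (rotate right by 2), then delete the first character.
"ouhrshx" → "hxouhrs" → "xouhrs".

xouhrs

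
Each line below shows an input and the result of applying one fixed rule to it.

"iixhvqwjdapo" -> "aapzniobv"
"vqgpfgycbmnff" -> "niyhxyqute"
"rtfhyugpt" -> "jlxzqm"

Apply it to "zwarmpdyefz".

What's happening: shift every letter 8 places backward in the alphabet (wrapping around), then delete the last 3 characters.
Starting from "zwarmpdyefz": after the first operation, "rosjehvqwxr"; after the second, "rosjehvq".

rosjehvq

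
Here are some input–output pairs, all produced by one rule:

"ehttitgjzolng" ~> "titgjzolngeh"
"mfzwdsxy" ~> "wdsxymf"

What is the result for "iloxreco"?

Looking at the pairs, the operation is to move the first 3 characters to the end (rotate left by 3), then delete the last character.
For "iloxreco", step one produces "xrecoilo"; step two turns that into "xrecoil".

xrecoil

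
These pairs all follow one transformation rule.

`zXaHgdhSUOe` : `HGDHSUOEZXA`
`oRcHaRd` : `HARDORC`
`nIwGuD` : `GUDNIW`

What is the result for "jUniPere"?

In each case the input is transformed by: move the first 3 characters to the end (rotate left by 3), then convert every letter to uppercase.
Applying both steps to "jUniPere": "iPerejUn", then "IPEREJUN".

IPEREJUN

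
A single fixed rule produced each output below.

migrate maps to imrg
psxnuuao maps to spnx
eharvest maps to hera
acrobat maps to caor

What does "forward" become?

ofwr

Rule — swap each adjacent pair of characters (1↔2, 3↔4, ...), then keep only the first 4 characters.
Starting from "forward": after the first operation, "ofwrrad"; after the second, "ofwr".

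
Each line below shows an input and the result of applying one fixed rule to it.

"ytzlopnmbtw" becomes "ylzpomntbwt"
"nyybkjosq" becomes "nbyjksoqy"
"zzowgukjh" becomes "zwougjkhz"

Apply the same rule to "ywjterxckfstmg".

What's happening: swap each adjacent pair of characters (1↔2, 3↔4, ...), then move the first character to the end.
"ywjterxckfstmg" → "wytjrecxfktsgm" → "ytjrecxfktsgmw".

ytjrecxfktsgmw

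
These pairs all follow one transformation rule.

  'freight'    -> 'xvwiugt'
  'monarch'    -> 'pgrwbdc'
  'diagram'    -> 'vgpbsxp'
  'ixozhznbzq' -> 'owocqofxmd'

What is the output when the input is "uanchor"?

rwdgjpc

The pattern: shift every letter 11 places backward in the alphabet (wrapping around), then move the first 3 characters to the end (rotate left by 3).
Starting from "uanchor": after the first operation, "jpcrwdg"; after the second, "rwdgjpc".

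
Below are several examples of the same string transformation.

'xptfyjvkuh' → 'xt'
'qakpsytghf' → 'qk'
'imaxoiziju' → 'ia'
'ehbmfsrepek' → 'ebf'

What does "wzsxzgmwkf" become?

Each output is the input with this applied: keep every other character starting from the first (positions 1st, 3rd, 5th, ...), then delete the last 3 characters.
Working it through for "wzsxzgmwkf": intermediate "wszmk", final "ws".

ws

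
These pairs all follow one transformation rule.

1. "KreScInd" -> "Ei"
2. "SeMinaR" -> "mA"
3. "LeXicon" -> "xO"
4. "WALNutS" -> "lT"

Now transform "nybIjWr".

Bw

Looking at the pairs, the operation is to keep one character in every 3, starting at position 3 (positions 3rd, 6th, 9th, ...), then flip the case of every letter.
Applying both steps to "nybIjWr": "bW", then "Bw".
(Check on "SeMinaR": → "Ma" → "mA" ✓)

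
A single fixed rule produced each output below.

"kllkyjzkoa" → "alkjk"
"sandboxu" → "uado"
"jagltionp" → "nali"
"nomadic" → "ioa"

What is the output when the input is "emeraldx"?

xmrl

Rule — keep every other character starting from the second (positions 2nd, 4th, 6th, ...), then move the last character to the front.
For "emeraldx", step one produces "mrlx"; step two turns that into "xmrl".
(Check on "jagltionp": → "alin" → "nali" ✓)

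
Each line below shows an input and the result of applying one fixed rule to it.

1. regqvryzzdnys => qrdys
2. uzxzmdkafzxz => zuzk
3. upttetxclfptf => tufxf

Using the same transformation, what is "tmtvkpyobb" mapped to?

vtby

In each case the input is transformed by: keep one character in every 3, starting at position 1 (positions 1st, 4th, 7th, ...), then swap each adjacent pair of characters (1↔2, 3↔4, ...).
For "tmtvkpyobb", step one produces "tvyb"; step two turns that into "vtby".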